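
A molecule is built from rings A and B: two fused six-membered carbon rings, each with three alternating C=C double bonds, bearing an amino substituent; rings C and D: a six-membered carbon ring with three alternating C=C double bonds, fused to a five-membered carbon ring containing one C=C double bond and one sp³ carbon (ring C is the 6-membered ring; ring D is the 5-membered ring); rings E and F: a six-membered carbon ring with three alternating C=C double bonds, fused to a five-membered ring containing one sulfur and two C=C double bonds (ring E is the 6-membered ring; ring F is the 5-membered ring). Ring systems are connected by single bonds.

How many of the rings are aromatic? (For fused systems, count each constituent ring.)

5

Rings A and B form a fused bicyclic system with 10 sp² atoms and 10 π electrons from ring double bonds. 10 = 4(2)+2, so the system is aromatic and both rings count as aromatic (naphthalene).
Ring C is fully conjugated (every ring atom contributes a p orbital); 3 ring double bonds give 6 π electrons. 6 = 4(1)+2, so ring C is aromatic (benzene ring).
Ring D has one sp³ carbon, so it is not fully conjugated — not aromatic (cyclopentene ring).
Rings E and F form a fused bicyclic system (with one sulfur) with 9 sp² atoms and 10 π electrons from ring double bonds plus a heteroatom lone pair. 10 = 4(2)+2, so the system is aromatic and both rings count as aromatic (benzothiophene).
Aromatic: A, B, C, E, F. Total: 5.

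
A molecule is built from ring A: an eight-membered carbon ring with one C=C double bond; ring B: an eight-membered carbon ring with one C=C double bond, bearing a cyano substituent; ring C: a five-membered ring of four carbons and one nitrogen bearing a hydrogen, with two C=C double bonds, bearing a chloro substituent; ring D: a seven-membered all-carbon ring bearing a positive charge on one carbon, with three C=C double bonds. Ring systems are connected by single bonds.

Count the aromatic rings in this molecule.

Ring A has six sp³ carbons, so it is not fully conjugated — not aromatic (cyclooctene).
Ring B has six sp³ carbons, so it is not fully conjugated — not aromatic (cyclooctene).
Ring C has a continuous p-orbital overlap around the ring; 2 ring double bonds (4 π electrons) plus a heteroatom lone pair (2) give 6 π electrons. 6 = 4(1)+2, so ring C is aromatic (pyrrole).
Ring D is planar and fully conjugated; 3 ring double bonds (6 π electrons) plus the carbocation's empty p orbital (0, but keeps the ring conjugated) give 6 π electrons. That satisfies 4n+2 with n=1, so ring D is aromatic (tropylium cation).
Aromatic: C, D. Total: 2.

2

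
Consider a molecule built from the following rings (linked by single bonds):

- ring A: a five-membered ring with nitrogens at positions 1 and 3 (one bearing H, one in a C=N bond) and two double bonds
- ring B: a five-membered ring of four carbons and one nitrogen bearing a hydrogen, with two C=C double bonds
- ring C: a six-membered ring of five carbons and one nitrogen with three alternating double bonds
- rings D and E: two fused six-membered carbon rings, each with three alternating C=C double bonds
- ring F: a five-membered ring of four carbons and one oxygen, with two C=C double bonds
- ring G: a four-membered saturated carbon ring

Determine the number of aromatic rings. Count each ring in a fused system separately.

6

Ring A is fully conjugated (every ring atom contributes a p orbital); 2 ring double bonds (4 π electrons) plus a heteroatom lone pair (2) give 6 π electrons. Since 6 = 4n+2 (n=1), ring A is aromatic (imidazole).
Ring B has a continuous p-orbital overlap around the ring; 2 ring double bonds (4 π electrons) plus a heteroatom lone pair (2) give 6 π electrons. Since 6 = 4n+2 (n=1), ring B is aromatic (pyrrole).
Ring C is fully conjugated (every ring atom contributes a p orbital); 3 ring double bonds give 6 π electrons. That satisfies 4n+2 with n=1, so ring C is aromatic (pyridine).
Rings D and E form a fused bicyclic system with 10 sp² atoms and 10 π electrons from ring double bonds. 10 = 4(2)+2, so the system is aromatic and both rings count as aromatic (naphthalene).
Ring F has a continuous p-orbital overlap around the ring; 2 ring double bonds (4 π electrons) plus a heteroatom lone pair (2) give 6 π electrons. That satisfies 4n+2 with n=1, so ring F is aromatic (furan).
Ring G has only sp³ atoms, so it is not fully conjugated — not aromatic (cyclobutane).
Aromatic: A, B, C, D, E, F. Total: 6.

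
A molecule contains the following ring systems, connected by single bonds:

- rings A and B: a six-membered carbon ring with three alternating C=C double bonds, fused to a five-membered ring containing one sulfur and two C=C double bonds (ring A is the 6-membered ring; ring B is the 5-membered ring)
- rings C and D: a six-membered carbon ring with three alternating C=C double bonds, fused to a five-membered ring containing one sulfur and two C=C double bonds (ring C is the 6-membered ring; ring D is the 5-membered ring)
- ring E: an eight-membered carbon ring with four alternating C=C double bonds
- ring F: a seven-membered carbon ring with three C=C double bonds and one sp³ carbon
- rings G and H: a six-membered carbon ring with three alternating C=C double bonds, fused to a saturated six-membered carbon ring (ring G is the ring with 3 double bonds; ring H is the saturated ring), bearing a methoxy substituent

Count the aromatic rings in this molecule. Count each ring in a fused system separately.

5

Rings A and B form a fused bicyclic system (with one sulfur) with 9 sp² atoms and 10 π electrons from ring double bonds plus a heteroatom lone pair. 10 = 4(2)+2, so the system is aromatic and both rings count as aromatic (benzothiophene).
Rings C and D form a fused bicyclic system (with one sulfur) with 9 sp² atoms and 10 π electrons from ring double bonds plus a heteroatom lone pair. 10 = 4(2)+2, so the system is aromatic and both rings count as aromatic (benzothiophene).
Ring E has only sp² ring atoms; a planar conformation would have a fully conjugated π system of 8 electrons. But 8 = 4(2), which is 4n not 4n+2, so ring E is not aromatic (cyclooctatetraene) — cyclooctatetraene distorts into a non-planar tub to avoid antiaromaticity.
Ring F has one sp³ carbon, so it is not fully conjugated — not aromatic (cycloheptatriene).
Ring G is planar and fully conjugated; 3 ring double bonds give 6 π electrons. Since 6 = 4n+2 (n=1), ring G is aromatic (benzene ring).
Ring H has four sp³ carbons, so it is not fully conjugated — not aromatic (cyclohexane ring).
Aromatic: A, B, C, D, G. Total: 5.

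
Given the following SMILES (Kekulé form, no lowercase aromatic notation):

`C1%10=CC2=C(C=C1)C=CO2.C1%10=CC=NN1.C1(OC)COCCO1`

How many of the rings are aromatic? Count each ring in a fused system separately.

3

The SMILES encodes a six-membered carbon ring with three alternating C=C double bonds, fused to a five-membered ring containing one oxygen and two C=C double bonds; a five-membered ring with two adjacent nitrogens (one bearing H, one in a double bond) and two double bonds; a six-membered saturated ring with oxygens at positions 1 and 4.
The fused 6/5-membered bicyclic (with one oxygen) is a single π system with 9 sp² atoms and 10 π electrons from ring double bonds plus a heteroatom lone pair. 10 = 4(2)+2, so the system is aromatic and both rings count as aromatic (benzofuran).
The 5-membered ring with two adjacent nitrogens (one N–H, one =N–) is planar and fully conjugated; 2 ring double bonds (4 π electrons) plus a heteroatom lone pair (2) give 6 π electrons. Since 6 = 4n+2 (n=1), it is aromatic (pyrazole).
The 6-membered ring with two oxygens (1,4) has only sp³ atoms, so it is not fully conjugated — not aromatic (1,4-dioxane).
3 of the 4 rings are aromatic. Total: 3.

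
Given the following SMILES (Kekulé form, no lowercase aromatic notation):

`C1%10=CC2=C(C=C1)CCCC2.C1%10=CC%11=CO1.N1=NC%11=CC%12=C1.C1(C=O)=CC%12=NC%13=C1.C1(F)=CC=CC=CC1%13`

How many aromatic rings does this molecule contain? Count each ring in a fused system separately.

4

The SMILES encodes a six-membered carbon ring with three alternating C=C double bonds, fused to a saturated six-membered carbon ring; a five-membered ring of four carbons and one oxygen, with two C=C double bonds; a six-membered ring with two adjacent nitrogens and three alternating double bonds; a six-membered ring of five carbons and one nitrogen with three alternating double bonds; a seven-membered carbon ring with three C=C double bonds and one sp³ carbon.
The 6-membered ring is planar and fully conjugated; 3 ring double bonds give 6 π electrons. Since 6 = 4n+2 (n=1), it is aromatic (benzene ring).
The second 6-membered ring has four sp³ carbons, so it is not fully conjugated — not aromatic (cyclohexane ring).
The 5-membered ring with one oxygen is fully conjugated (every ring atom contributes a p orbital); 2 ring double bonds (4 π electrons) plus a heteroatom lone pair (2) give 6 π electrons. Since 6 = 4n+2 (n=1), it is aromatic (furan).
The 6-membered ring with two nitrogens (1,2) has a continuous p-orbital overlap around the ring; 3 ring double bonds give 6 π electrons. 6 = 4(1)+2, so it is aromatic (pyridazine).
The 6-membered ring with one nitrogen is fully conjugated (every ring atom contributes a p orbital); 3 ring double bonds give 6 π electrons. Since 6 = 4n+2 (n=1), it is aromatic (pyridine).
The 7-membered ring has one sp³ carbon, so it is not fully conjugated — not aromatic (cycloheptatriene).
4 of the 6 rings are aromatic. Total: 4.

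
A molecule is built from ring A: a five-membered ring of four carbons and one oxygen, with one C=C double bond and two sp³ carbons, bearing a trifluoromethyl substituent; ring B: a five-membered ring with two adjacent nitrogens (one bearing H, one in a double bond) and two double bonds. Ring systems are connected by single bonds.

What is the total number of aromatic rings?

Ring A has two sp³ carbons, so it is not fully conjugated — not aromatic (2,3-dihydrofuran).
Ring B is planar and fully conjugated; 2 ring double bonds (4 π electrons) plus a heteroatom lone pair (2) give 6 π electrons. Since 6 = 4n+2 (n=1), ring B is aromatic (pyrazole).
Aromatic: B. Total: 1.

1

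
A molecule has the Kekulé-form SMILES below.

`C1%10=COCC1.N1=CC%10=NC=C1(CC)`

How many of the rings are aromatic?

1

The SMILES encodes a five-membered ring of four carbons and one oxygen, with one C=C double bond and two sp³ carbons; a six-membered ring with nitrogens at positions 1 and 4 and three alternating double bonds.
The 5-membered ring with one oxygen has two sp³ carbons, so it is not fully conjugated — not aromatic (2,3-dihydrofuran).
The 6-membered ring with two nitrogens (1,4) is planar and fully conjugated; 3 ring double bonds give 6 π electrons. 6 = 4(1)+2, so it is aromatic (pyrazine).
1 of the 2 rings is aromatic. Total: 1.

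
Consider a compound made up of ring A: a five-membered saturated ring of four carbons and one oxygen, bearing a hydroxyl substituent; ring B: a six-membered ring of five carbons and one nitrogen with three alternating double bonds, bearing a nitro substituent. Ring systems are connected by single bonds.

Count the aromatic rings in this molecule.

Ring A has only sp³ atoms, so it is not fully conjugated — not aromatic (tetrahydrofuran).
Ring B is fully conjugated (every ring atom contributes a p orbital); 3 ring double bonds give 6 π electrons. Since 6 = 4n+2 (n=1), ring B is aromatic (pyridine).
Aromatic: B. Total: 1.

1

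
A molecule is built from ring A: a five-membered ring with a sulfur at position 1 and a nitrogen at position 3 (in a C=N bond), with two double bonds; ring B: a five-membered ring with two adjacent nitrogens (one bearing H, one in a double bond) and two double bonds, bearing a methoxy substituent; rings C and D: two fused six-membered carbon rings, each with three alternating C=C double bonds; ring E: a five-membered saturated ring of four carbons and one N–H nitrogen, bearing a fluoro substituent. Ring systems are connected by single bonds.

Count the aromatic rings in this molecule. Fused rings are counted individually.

Ring A is planar and fully conjugated; 2 ring double bonds (4 π electrons) plus a heteroatom lone pair (2) give 6 π electrons. That satisfies 4n+2 with n=1, so ring A is aromatic (thiazole).
Ring B is fully conjugated (every ring atom contributes a p orbital); 2 ring double bonds (4 π electrons) plus a heteroatom lone pair (2) give 6 π electrons. 6 = 4(1)+2, so ring B is aromatic (pyrazole).
Rings C and D form a fused bicyclic system with 10 sp² atoms and 10 π electrons from ring double bonds. 10 = 4(2)+2, so the system is aromatic and both rings count as aromatic (naphthalene).
Ring E has only sp³ atoms, so it is not fully conjugated — not aromatic (pyrrolidine).
Aromatic: A, B, C, D. Total: 4.

4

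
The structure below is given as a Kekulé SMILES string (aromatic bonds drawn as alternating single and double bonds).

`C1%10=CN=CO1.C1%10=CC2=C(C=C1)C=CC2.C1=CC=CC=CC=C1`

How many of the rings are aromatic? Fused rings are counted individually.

The SMILES encodes a five-membered ring with an oxygen at position 1 and a nitrogen at position 3 (in a C=N bond), with two double bonds; a six-membered carbon ring with three alternating C=C double bonds, fused to a five-membered carbon ring containing one C=C double bond and one sp³ carbon; an eight-membered carbon ring with four alternating C=C double bonds.
The 5-membered ring with one oxygen and one =N– has a continuous p-orbital overlap around the ring; 2 ring double bonds (4 π electrons) plus a heteroatom lone pair (2) give 6 π electrons. That satisfies 4n+2 with n=1, so it is aromatic (oxazole).
The 6-membered ring is planar and fully conjugated; 3 ring double bonds give 6 π electrons. Since 6 = 4n+2 (n=1), it is aromatic (benzene ring).
The 5-membered ring has one sp³ carbon, so it is not fully conjugated — not aromatic (cyclopentene ring).
The 8-membered ring has only sp² ring atoms; a planar conformation would have a fully conjugated π system of 8 electrons. But 8 = 4(2), which is 4n not 4n+2, so it is not aromatic (cyclooctatetraene) — cyclooctatetraene distorts into a non-planar tub to avoid antiaromaticity.
2 of the 4 rings are aromatic. Total: 2.

2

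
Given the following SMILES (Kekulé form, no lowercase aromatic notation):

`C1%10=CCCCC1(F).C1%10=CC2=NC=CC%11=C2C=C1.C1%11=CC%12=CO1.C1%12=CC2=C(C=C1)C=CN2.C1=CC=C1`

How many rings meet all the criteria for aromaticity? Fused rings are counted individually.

5

The SMILES encodes a six-membered carbon ring with one C=C double bond; two fused six-membered rings, each with three alternating double bonds; one ring is all carbon and the other has one ring nitrogen; a five-membered ring of four carbons and one oxygen, with two C=C double bonds; a six-membered carbon ring with three alternating C=C double bonds, fused to a five-membered ring containing one N–H nitrogen and two C=C double bonds; a four-membered carbon ring with two alternating C=C double bonds.
The 6-membered ring has four sp³ carbons, so it is not fully conjugated — not aromatic (cyclohexene).
The fused 6/6-membered bicyclic (with one nitrogen) is a single π system with 10 sp² atoms and 10 π electrons from ring double bonds. 10 = 4(2)+2, so the system is aromatic and both rings count as aromatic (quinoline).
The 5-membered ring with one oxygen is fully conjugated (every ring atom contributes a p orbital); 2 ring double bonds (4 π electrons) plus a heteroatom lone pair (2) give 6 π electrons. That satisfies 4n+2 with n=1, so it is aromatic (furan).
The fused 6/5-membered bicyclic (with one N–H) is a single π system with 9 sp² atoms and 10 π electrons from ring double bonds plus a heteroatom lone pair. 10 = 4(2)+2, so the system is aromatic and both rings count as aromatic (indole).
The 4-membered ring has only sp² ring atoms; a planar conformation would have a fully conjugated π system of 4 electrons. But 4 = 4(1), which is 4n not 4n+2, so it is not aromatic (cyclobutadiene) — cyclobutadiene is antiaromatic and distorts to a rectangle.
5 of the 7 rings are aromatic. Total: 5.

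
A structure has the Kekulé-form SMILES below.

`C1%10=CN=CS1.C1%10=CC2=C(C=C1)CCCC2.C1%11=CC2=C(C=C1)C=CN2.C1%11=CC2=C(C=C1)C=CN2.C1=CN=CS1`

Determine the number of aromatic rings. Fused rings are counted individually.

The SMILES encodes a five-membered ring with a sulfur at position 1 and a nitrogen at position 3 (in a C=N bond), with two double bonds; a six-membered carbon ring with three alternating C=C double bonds, fused to a saturated six-membered carbon ring; a six-membered carbon ring with three alternating C=C double bonds, fused to a five-membered ring containing one N–H nitrogen and two C=C double bonds; a six-membered carbon ring with three alternating C=C double bonds, fused to a five-membered ring containing one N–H nitrogen and two C=C double bonds; a five-membered ring with a sulfur at position 1 and a nitrogen at position 3 (in a C=N bond), with two double bonds.
The 5-membered ring with one sulfur and one =N– is planar and fully conjugated; 2 ring double bonds (4 π electrons) plus a heteroatom lone pair (2) give 6 π electrons. Since 6 = 4n+2 (n=1), it is aromatic (thiazole).
The 6-membered ring is planar and fully conjugated; 3 ring double bonds give 6 π electrons. That satisfies 4n+2 with n=1, so it is aromatic (benzene ring).
The second 6-membered ring has four sp³ carbons, so it is not fully conjugated — not aromatic (cyclohexane ring).
The fused 6/5-membered bicyclic (with one N–H) is a single π system with 9 sp² atoms and 10 π electrons from ring double bonds plus a heteroatom lone pair. 10 = 4(2)+2, so the system is aromatic and both rings count as aromatic (indole).
The fused 6/5-membered bicyclic (with one N–H) is a single π system with 9 sp² atoms and 10 π electrons from ring double bonds plus a heteroatom lone pair. 10 = 4(2)+2, so the system is aromatic and both rings count as aromatic (indole).
The second 5-membered ring with one sulfur and one =N– is fully conjugated (every ring atom contributes a p orbital); 2 ring double bonds (4 π electrons) plus a heteroatom lone pair (2) give 6 π electrons. Since 6 = 4n+2 (n=1), it is aromatic (thiazole).
7 of the 8 rings are aromatic. Total: 7.

7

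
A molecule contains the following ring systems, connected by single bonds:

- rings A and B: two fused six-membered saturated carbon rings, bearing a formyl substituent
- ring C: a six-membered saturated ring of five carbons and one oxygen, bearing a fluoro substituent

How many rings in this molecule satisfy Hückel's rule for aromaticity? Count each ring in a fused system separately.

Ring A has only sp³ atoms, so it is not fully conjugated — not aromatic (cyclohexane ring).
Ring B has only sp³ atoms, so it is not fully conjugated — not aromatic (cyclohexane ring).
Ring C has only sp³ atoms, so it is not fully conjugated — not aromatic (tetrahydropyran).
No ring is aromatic. Total: 0.

0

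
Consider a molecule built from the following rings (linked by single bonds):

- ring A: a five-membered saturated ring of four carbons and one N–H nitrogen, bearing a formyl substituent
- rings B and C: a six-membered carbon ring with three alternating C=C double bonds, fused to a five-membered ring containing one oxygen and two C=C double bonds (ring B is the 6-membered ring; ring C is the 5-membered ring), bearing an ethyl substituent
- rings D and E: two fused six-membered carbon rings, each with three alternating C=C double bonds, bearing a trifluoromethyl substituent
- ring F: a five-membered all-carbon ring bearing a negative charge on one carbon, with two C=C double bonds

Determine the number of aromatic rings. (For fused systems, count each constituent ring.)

Ring A has only sp³ atoms, so it is not fully conjugated — not aromatic (pyrrolidine).
Rings B and C form a fused bicyclic system (with one oxygen) with 9 sp² atoms and 10 π electrons from ring double bonds plus a heteroatom lone pair. 10 = 4(2)+2, so the system is aromatic and both rings count as aromatic (benzofuran).
Rings D and E form a fused bicyclic system with 10 sp² atoms and 10 π electrons from ring double bonds. 10 = 4(2)+2, so the system is aromatic and both rings count as aromatic (naphthalene).
Ring F is planar and fully conjugated; 2 ring double bonds (4 π electrons) plus the carbanion lone pair (2) give 6 π electrons. That satisfies 4n+2 with n=1, so ring F is aromatic (cyclopentadienyl anion).
Aromatic: B, C, D, E, F. Total: 5.

5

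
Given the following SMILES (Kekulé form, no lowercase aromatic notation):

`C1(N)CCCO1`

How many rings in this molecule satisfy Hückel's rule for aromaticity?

0

The SMILES encodes a five-membered saturated ring of four carbons and one oxygen.
The 5-membered ring with one oxygen has only sp³ atoms, so it is not fully conjugated — not aromatic (tetrahydrofuran).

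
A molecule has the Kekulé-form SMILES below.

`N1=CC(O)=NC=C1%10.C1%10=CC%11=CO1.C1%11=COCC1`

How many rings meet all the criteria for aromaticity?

2

The SMILES encodes a six-membered ring with nitrogens at positions 1 and 4 and three alternating double bonds; a five-membered ring of four carbons and one oxygen, with two C=C double bonds; a five-membered ring of four carbons and one oxygen, with one C=C double bond and two sp³ carbons.
The 6-membered ring with two nitrogens (1,4) has a continuous p-orbital overlap around the ring; 3 ring double bonds give 6 π electrons. 6 = 4(1)+2, so it is aromatic (pyrazine).
The 5-membered ring with one oxygen is planar and fully conjugated; 2 ring double bonds (4 π electrons) plus a heteroatom lone pair (2) give 6 π electrons. Since 6 = 4n+2 (n=1), it is aromatic (furan).
The second 5-membered ring with one oxygen has two sp³ carbons, so it is not fully conjugated — not aromatic (2,3-dihydrofuran).
2 of the 3 rings are aromatic. Total: 2.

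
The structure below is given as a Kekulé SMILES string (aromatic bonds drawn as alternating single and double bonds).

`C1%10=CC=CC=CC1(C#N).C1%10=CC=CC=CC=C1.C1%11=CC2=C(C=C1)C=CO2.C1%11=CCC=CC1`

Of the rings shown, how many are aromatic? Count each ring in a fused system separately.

The SMILES encodes a seven-membered carbon ring with three C=C double bonds and one sp³ carbon; an eight-membered carbon ring with four alternating C=C double bonds; a six-membered carbon ring with three alternating C=C double bonds, fused to a five-membered ring containing one oxygen and two C=C double bonds; a six-membered carbon ring with two isolated C=C double bonds and two sp³ carbons.
The 7-membered ring has one sp³ carbon, so it is not fully conjugated — not aromatic (cycloheptatriene).
The 8-membered ring has only sp² ring atoms; a planar conformation would have a fully conjugated π system of 8 electrons. But 8 = 4(2), which is 4n not 4n+2, so it is not aromatic (cyclooctatetraene) — cyclooctatetraene distorts into a non-planar tub to avoid antiaromaticity.
The fused 6/5-membered bicyclic (with one oxygen) is a single π system with 9 sp² atoms and 10 π electrons from ring double bonds plus a heteroatom lone pair. 10 = 4(2)+2, so the system is aromatic and both rings count as aromatic (benzofuran).
The 6-membered ring has two sp³ carbons, so it is not fully conjugated — not aromatic (1,4-cyclohexadiene).
2 of the 5 rings are aromatic. Total: 2.

2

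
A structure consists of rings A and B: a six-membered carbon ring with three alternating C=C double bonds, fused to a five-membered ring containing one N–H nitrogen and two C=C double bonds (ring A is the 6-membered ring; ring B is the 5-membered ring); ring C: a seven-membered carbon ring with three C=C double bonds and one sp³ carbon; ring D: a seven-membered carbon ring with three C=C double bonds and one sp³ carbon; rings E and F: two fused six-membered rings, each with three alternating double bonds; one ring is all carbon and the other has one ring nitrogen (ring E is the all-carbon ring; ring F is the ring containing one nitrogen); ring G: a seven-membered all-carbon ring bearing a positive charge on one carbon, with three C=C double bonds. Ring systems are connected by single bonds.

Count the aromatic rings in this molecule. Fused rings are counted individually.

Rings A and B form a fused bicyclic system (with one N–H) with 9 sp² atoms and 10 π electrons from ring double bonds plus a heteroatom lone pair. 10 = 4(2)+2, so the system is aromatic and both rings count as aromatic (indole).
Ring C has one sp³ carbon, so it is not fully conjugated — not aromatic (cycloheptatriene).
Ring D has one sp³ carbon, so it is not fully conjugated — not aromatic (cycloheptatriene).
Rings E and F form a fused bicyclic system (with one nitrogen) with 10 sp² atoms and 10 π electrons from ring double bonds. 10 = 4(2)+2, so the system is aromatic and both rings count as aromatic (quinoline).
Ring G has a continuous p-orbital overlap around the ring; 3 ring double bonds (6 π electrons) plus the carbocation's empty p orbital (0, but keeps the ring conjugated) give 6 π electrons. 6 = 4(1)+2, so ring G is aromatic (tropylium cation).
Aromatic: A, B, E, F, G. Total: 5.

5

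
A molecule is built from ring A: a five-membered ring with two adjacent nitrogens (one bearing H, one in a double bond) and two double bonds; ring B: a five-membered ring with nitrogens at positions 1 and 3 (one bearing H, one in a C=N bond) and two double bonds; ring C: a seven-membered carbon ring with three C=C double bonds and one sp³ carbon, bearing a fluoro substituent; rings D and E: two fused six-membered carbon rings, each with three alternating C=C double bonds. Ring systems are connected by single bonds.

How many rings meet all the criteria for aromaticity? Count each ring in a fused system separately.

4

Ring A is fully conjugated (every ring atom contributes a p orbital); 2 ring double bonds (4 π electrons) plus a heteroatom lone pair (2) give 6 π electrons. 6 = 4(1)+2, so ring A is aromatic (pyrazole).
Ring B is fully conjugated (every ring atom contributes a p orbital); 2 ring double bonds (4 π electrons) plus a heteroatom lone pair (2) give 6 π electrons. 6 = 4(1)+2, so ring B is aromatic (imidazole).
Ring C has one sp³ carbon, so it is not fully conjugated — not aromatic (cycloheptatriene).
Rings D and E form a fused bicyclic system with 10 sp² atoms and 10 π electrons from ring double bonds. 10 = 4(2)+2, so the system is aromatic and both rings count as aromatic (naphthalene).
Aromatic: A, B, D, E. Total: 4.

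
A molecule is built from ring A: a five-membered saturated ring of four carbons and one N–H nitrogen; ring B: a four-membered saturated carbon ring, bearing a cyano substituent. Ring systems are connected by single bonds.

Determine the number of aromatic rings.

Ring A has only sp³ atoms, so it is not fully conjugated — not aromatic (pyrrolidine).
Ring B has only sp³ atoms, so it is not fully conjugated — not aromatic (cyclobutane).
No ring is aromatic. Total: 0.

0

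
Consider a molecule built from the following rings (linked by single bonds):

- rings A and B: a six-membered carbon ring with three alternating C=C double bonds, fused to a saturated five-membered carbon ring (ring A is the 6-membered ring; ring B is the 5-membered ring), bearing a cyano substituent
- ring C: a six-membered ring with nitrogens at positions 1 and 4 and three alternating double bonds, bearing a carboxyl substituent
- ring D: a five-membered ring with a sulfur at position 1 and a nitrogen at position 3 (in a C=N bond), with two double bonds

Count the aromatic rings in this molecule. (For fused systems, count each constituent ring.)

3

Ring A is planar and fully conjugated; 3 ring double bonds give 6 π electrons. Since 6 = 4n+2 (n=1), ring A is aromatic (benzene ring).
Ring B has three sp³ carbons, so it is not fully conjugated — not aromatic (cyclopentane ring).
Ring C is planar and fully conjugated; 3 ring double bonds give 6 π electrons. That satisfies 4n+2 with n=1, so ring C is aromatic (pyrazine).
Ring D has a continuous p-orbital overlap around the ring; 2 ring double bonds (4 π electrons) plus a heteroatom lone pair (2) give 6 π electrons. That satisfies 4n+2 with n=1, so ring D is aromatic (thiazole).
Aromatic: A, C, D. Total: 3.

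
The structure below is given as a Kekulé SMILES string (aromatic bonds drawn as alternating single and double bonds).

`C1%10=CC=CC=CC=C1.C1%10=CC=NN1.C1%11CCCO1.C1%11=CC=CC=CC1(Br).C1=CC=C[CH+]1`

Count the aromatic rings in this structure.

1

The SMILES encodes an eight-membered carbon ring with four alternating C=C double bonds; a five-membered ring with two adjacent nitrogens (one bearing H, one in a double bond) and two double bonds; a five-membered saturated ring of four carbons and one oxygen; a seven-membered carbon ring with three C=C double bonds and one sp³ carbon; a five-membered all-carbon ring bearing a positive charge on one carbon, with two C=C double bonds.
The 8-membered ring has only sp² ring atoms; a planar conformation would have a fully conjugated π system of 8 electrons. But 8 = 4(2), which is 4n not 4n+2, so it is not aromatic (cyclooctatetraene) — cyclooctatetraene distorts into a non-planar tub to avoid antiaromaticity.
The 5-membered ring with two adjacent nitrogens (one N–H, one =N–) has a continuous p-orbital overlap around the ring; 2 ring double bonds (4 π electrons) plus a heteroatom lone pair (2) give 6 π electrons. Since 6 = 4n+2 (n=1), it is aromatic (pyrazole).
The 5-membered ring with one oxygen has only sp³ atoms, so it is not fully conjugated — not aromatic (tetrahydrofuran).
The 7-membered ring has one sp³ carbon, so it is not fully conjugated — not aromatic (cycloheptatriene).
The 5-membered ring has only sp² ring atoms; a planar conformation would have a fully conjugated π system of 4 electrons. But 4 = 4(1), which is 4n not 4n+2, so it is not aromatic (cyclopentadienyl cation).
1 of the 5 rings is aromatic. Total: 1.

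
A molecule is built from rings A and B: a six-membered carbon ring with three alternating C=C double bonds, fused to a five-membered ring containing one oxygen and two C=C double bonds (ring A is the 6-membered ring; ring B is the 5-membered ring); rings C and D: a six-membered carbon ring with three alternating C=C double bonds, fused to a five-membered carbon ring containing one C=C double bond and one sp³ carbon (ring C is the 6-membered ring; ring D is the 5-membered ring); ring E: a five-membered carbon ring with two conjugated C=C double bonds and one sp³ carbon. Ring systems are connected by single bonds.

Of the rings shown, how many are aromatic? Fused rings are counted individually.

Rings A and B form a fused bicyclic system (with one oxygen) with 9 sp² atoms and 10 π electrons from ring double bonds plus a heteroatom lone pair. 10 = 4(2)+2, so the system is aromatic and both rings count as aromatic (benzofuran).
Ring C is planar and fully conjugated; 3 ring double bonds give 6 π electrons. 6 = 4(1)+2, so ring C is aromatic (benzene ring).
Ring D has one sp³ carbon, so it is not fully conjugated — not aromatic (cyclopentene ring).
Ring E has one sp³ carbon, so it is not fully conjugated — not aromatic (cyclopentadiene).
Aromatic: A, B, C. Total: 3.

3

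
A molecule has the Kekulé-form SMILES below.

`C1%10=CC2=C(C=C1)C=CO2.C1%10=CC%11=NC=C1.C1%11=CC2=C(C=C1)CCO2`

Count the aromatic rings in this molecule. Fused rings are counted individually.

The SMILES encodes a six-membered carbon ring with three alternating C=C double bonds, fused to a five-membered ring containing one oxygen and two C=C double bonds; a six-membered ring of five carbons and one nitrogen with three alternating double bonds; a six-membered carbon ring with three alternating C=C double bonds, fused to a five-membered ring containing one oxygen and two sp³ carbons.
The fused 6/5-membered bicyclic (with one oxygen) is a single π system with 9 sp² atoms and 10 π electrons from ring double bonds plus a heteroatom lone pair. 10 = 4(2)+2, so the system is aromatic and both rings count as aromatic (benzofuran).
The 6-membered ring with one nitrogen is planar and fully conjugated; 3 ring double bonds give 6 π electrons. Since 6 = 4n+2 (n=1), it is aromatic (pyridine).
The 6-membered ring is fully conjugated (every ring atom contributes a p orbital); 3 ring double bonds give 6 π electrons. 6 = 4(1)+2, so it is aromatic (benzene ring).
The 5-membered ring with one oxygen has two sp³ carbons, so it is not fully conjugated — not aromatic (oxolane ring).
4 of the 5 rings are aromatic. Total: 4.

4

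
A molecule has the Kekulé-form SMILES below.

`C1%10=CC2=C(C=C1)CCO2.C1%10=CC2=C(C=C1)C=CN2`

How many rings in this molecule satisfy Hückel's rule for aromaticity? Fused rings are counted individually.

3

The SMILES encodes a six-membered carbon ring with three alternating C=C double bonds, fused to a five-membered ring containing one oxygen and two sp³ carbons; a six-membered carbon ring with three alternating C=C double bonds, fused to a five-membered ring containing one N–H nitrogen and two C=C double bonds.
The 6-membered ring is planar and fully conjugated; 3 ring double bonds give 6 π electrons. That satisfies 4n+2 with n=1, so it is aromatic (benzene ring).
The 5-membered ring with one oxygen has two sp³ carbons, so it is not fully conjugated — not aromatic (oxolane ring).
The fused 6/5-membered bicyclic (with one N–H) is a single π system with 9 sp² atoms and 10 π electrons from ring double bonds plus a heteroatom lone pair. 10 = 4(2)+2, so the system is aromatic and both rings count as aromatic (indole).
3 of the 4 rings are aromatic. Total: 3.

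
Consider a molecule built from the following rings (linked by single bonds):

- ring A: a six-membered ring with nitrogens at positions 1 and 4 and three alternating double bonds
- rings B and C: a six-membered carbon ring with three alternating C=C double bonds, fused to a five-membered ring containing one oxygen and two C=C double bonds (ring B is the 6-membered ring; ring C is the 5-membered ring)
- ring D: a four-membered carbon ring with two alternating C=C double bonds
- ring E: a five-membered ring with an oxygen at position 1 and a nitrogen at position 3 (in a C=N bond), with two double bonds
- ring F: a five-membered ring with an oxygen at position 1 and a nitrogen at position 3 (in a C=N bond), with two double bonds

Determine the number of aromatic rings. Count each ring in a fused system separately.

Ring A is fully conjugated (every ring atom contributes a p orbital); 3 ring double bonds give 6 π electrons. That satisfies 4n+2 with n=1, so ring A is aromatic (pyrazine).
Rings B and C form a fused bicyclic system (with one oxygen) with 9 sp² atoms and 10 π electrons from ring double bonds plus a heteroatom lone pair. 10 = 4(2)+2, so the system is aromatic and both rings count as aromatic (benzofuran).
Ring D has only sp² ring atoms; a planar conformation would have a fully conjugated π system of 4 electrons. But 4 = 4(1), which is 4n not 4n+2, so ring D is not aromatic (cyclobutadiene) — cyclobutadiene is antiaromatic and distorts to a rectangle.
Ring E is fully conjugated (every ring atom contributes a p orbital); 2 ring double bonds (4 π electrons) plus a heteroatom lone pair (2) give 6 π electrons. That satisfies 4n+2 with n=1, so ring E is aromatic (oxazole).
Ring F has a continuous p-orbital overlap around the ring; 2 ring double bonds (4 π electrons) plus a heteroatom lone pair (2) give 6 π electrons. Since 6 = 4n+2 (n=1), ring F is aromatic (oxazole).
Aromatic: A, B, C, E, F. Total: 5.

5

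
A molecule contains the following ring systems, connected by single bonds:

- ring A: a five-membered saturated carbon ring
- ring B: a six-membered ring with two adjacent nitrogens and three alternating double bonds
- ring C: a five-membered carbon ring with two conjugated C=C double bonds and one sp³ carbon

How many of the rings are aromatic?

Ring A has only sp³ atoms, so it is not fully conjugated — not aromatic (cyclopentane).
Ring B is planar and fully conjugated; 3 ring double bonds give 6 π electrons. Since 6 = 4n+2 (n=1), ring B is aromatic (pyridazine).
Ring C has one sp³ carbon, so it is not fully conjugated — not aromatic (cyclopentadiene).
Aromatic: B. Total: 1.

1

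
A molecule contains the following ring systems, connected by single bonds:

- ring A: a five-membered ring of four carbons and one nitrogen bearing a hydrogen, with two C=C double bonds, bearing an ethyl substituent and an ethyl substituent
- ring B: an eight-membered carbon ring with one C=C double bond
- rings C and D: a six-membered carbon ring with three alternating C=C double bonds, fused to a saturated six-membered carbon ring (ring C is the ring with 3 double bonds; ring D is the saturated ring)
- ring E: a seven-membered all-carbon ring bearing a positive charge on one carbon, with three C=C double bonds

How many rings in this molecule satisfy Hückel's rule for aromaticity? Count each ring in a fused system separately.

3

Ring A is fully conjugated (every ring atom contributes a p orbital); 2 ring double bonds (4 π electrons) plus a heteroatom lone pair (2) give 6 π electrons. Since 6 = 4n+2 (n=1), ring A is aromatic (pyrrole).
Ring B has six sp³ carbons, so it is not fully conjugated — not aromatic (cyclooctene).
Ring C has a continuous p-orbital overlap around the ring; 3 ring double bonds give 6 π electrons. Since 6 = 4n+2 (n=1), ring C is aromatic (benzene ring).
Ring D has four sp³ carbons, so it is not fully conjugated — not aromatic (cyclohexane ring).
Ring E is fully conjugated (every ring atom contributes a p orbital); 3 ring double bonds (6 π electrons) plus the carbocation's empty p orbital (0, but keeps the ring conjugated) give 6 π electrons. Since 6 = 4n+2 (n=1), ring E is aromatic (tropylium cation).
Aromatic: A, C, E. Total: 3.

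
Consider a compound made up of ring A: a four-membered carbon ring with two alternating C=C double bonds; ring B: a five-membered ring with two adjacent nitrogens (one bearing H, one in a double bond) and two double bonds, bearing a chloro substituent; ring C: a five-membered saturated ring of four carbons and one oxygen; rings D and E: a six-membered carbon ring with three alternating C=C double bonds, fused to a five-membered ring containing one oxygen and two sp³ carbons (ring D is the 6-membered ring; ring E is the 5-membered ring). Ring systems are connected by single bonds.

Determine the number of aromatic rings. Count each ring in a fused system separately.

2

Ring A has only sp² ring atoms; a planar conformation would have a fully conjugated π system of 4 electrons. But 4 = 4(1), which is 4n not 4n+2, so ring A is not aromatic (cyclobutadiene) — cyclobutadiene is antiaromatic and distorts to a rectangle.
Ring B has a continuous p-orbital overlap around the ring; 2 ring double bonds (4 π electrons) plus a heteroatom lone pair (2) give 6 π electrons. That satisfies 4n+2 with n=1, so ring B is aromatic (pyrazole).
Ring C has only sp³ atoms, so it is not fully conjugated — not aromatic (tetrahydrofuran).
Ring D has a continuous p-orbital overlap around the ring; 3 ring double bonds give 6 π electrons. That satisfies 4n+2 with n=1, so ring D is aromatic (benzene ring).
Ring E has two sp³ carbons, so it is not fully conjugated — not aromatic (oxolane ring).
Aromatic: B, D. Total: 2.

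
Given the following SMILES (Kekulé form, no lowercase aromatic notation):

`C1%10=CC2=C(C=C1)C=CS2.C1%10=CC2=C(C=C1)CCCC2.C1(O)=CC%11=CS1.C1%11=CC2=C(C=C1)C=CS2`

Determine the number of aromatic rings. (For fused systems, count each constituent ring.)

The SMILES encodes a six-membered carbon ring with three alternating C=C double bonds, fused to a five-membered ring containing one sulfur and two C=C double bonds; a six-membered carbon ring with three alternating C=C double bonds, fused to a saturated six-membered carbon ring; a five-membered ring of four carbons and one sulfur, with two C=C double bonds; a six-membered carbon ring with three alternating C=C double bonds, fused to a five-membered ring containing one sulfur and two C=C double bonds.
The fused 6/5-membered bicyclic (with one sulfur) is a single π system with 9 sp² atoms and 10 π electrons from ring double bonds plus a heteroatom lone pair. 10 = 4(2)+2, so the system is aromatic and both rings count as aromatic (benzothiophene).
The 6-membered ring is fully conjugated (every ring atom contributes a p orbital); 3 ring double bonds give 6 π electrons. Since 6 = 4n+2 (n=1), it is aromatic (benzene ring).
The second 6-membered ring has four sp³ carbons, so it is not fully conjugated — not aromatic (cyclohexane ring).
The 5-membered ring with one sulfur is planar and fully conjugated; 2 ring double bonds (4 π electrons) plus a heteroatom lone pair (2) give 6 π electrons. That satisfies 4n+2 with n=1, so it is aromatic (thiophene).
The fused 6/5-membered bicyclic (with one sulfur) is a single π system with 9 sp² atoms and 10 π electrons from ring double bonds plus a heteroatom lone pair. 10 = 4(2)+2, so the system is aromatic and both rings count as aromatic (benzothiophene).
6 of the 7 rings are aromatic. Total: 6.

6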